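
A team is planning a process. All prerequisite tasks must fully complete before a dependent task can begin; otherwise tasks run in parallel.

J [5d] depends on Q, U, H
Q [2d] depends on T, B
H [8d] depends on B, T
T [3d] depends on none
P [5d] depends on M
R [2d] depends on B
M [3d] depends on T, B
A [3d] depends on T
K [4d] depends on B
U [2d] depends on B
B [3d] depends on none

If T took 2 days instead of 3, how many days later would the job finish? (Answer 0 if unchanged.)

0

The binding path is T→H→J = 3+8+5 = 16; finish at 16 days.
T is on the critical path; changing it to 2 makes that path 15 days.
New critical path: B→H→J = 3+8+5 = 16 ⇒ 16 days.
Change in finish: 16 − 16 = +0 days.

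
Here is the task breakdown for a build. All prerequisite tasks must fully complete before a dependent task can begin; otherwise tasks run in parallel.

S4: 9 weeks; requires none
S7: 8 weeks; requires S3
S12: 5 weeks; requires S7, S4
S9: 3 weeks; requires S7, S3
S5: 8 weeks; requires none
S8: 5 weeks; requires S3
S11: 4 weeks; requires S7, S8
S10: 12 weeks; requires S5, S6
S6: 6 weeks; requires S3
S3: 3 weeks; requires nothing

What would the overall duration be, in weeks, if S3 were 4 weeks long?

Actual critical path: S3→S6→S10 = 3+6+12 = 21 ⇒ 21 weeks.
S3 lies on that path, so at 4 weeks the path becomes 22 weeks.
That remains the longest chain; total 22 weeks.

22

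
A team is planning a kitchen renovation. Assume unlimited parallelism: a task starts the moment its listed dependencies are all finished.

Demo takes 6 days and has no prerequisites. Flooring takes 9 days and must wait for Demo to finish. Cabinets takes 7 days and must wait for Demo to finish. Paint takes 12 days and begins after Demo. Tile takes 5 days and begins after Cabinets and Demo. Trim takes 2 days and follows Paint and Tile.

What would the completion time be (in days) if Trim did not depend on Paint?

20

Original critical path: Demo→Cabinets→Tile→Trim = 6+7+5+2 = 20 ⇒ 20 days.
Dropping Paint→Trim doesn't change Trim's earliest start (18); another predecessor still binds.
The longest chain is now Demo→Cabinets→Tile→Trim = 6+7+5+2 = 20, so the plan takes 20 days.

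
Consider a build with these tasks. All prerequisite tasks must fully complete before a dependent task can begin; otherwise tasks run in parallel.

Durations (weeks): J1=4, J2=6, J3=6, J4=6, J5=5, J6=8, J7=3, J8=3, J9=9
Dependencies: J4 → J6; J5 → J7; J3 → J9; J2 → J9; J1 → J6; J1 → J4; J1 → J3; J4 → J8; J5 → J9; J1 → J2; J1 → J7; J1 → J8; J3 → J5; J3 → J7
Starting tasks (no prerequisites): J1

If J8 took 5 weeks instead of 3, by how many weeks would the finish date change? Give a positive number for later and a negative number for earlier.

Critical path before the change: J1→J3→J5→J9 = 4+6+5+9 = 24 giving 24 weeks.
J8 has 11 weeks of float (longest path through it is 13).
The critical path is still J1→J3→J5→J9; finish is now 24 weeks.
Change in finish: 24 − 24 = +0 weeks.

0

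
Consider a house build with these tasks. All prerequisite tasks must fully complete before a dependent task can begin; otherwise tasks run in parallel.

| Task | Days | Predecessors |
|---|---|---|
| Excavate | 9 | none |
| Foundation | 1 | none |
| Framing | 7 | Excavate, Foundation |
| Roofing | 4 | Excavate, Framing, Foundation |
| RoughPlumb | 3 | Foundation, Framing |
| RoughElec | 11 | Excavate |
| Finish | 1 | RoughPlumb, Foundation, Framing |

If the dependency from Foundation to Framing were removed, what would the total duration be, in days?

20

Original critical path: Excavate→Framing→Roofing = 9+7+4 = 20 ⇒ 20 days.
Dropping Foundation→Framing doesn't change Framing's earliest start (9); another predecessor still binds.
New critical path: Excavate→Framing→Roofing = 9+7+4 = 20 ⇒ 20 days.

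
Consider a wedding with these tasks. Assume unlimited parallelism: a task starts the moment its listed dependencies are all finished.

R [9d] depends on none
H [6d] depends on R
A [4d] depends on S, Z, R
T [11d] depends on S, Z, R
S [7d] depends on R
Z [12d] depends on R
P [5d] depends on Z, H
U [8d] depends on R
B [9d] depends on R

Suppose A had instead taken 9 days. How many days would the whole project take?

32

As given, the longest chain is R→Z→T = 9+12+11 = 32, so the finish is 32 days.
A has 7 days of float (longest path through it is 25).
That remains the longest chain; total 32 days.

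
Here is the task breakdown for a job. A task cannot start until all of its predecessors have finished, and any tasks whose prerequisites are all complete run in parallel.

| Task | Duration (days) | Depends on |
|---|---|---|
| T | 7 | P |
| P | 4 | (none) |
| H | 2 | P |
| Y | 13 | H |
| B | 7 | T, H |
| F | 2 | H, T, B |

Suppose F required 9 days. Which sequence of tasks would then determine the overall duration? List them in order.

P, T, B, F

Actual critical path: P→T→B→F = 4+7+7+2 = 20 ⇒ 20 days.
F is on the critical path; changing it to 9 makes that path 27 days.
That remains the longest chain; total 27 days.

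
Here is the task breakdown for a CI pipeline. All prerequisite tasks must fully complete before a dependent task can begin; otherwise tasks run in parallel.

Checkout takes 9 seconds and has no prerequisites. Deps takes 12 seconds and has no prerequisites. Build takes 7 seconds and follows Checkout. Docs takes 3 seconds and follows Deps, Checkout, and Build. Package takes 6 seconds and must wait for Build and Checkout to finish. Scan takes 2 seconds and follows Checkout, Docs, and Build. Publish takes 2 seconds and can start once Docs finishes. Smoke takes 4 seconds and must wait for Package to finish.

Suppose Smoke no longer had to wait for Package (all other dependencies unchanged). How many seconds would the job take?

Original critical path: Checkout→Build→Package→Smoke = 9+7+6+4 = 26 ⇒ 26 seconds.
Without Package→Smoke, Smoke's earliest start moves from 22 to 0.
After: Checkout→Build→Package = 9+7+6 = 22 → 22 seconds.

22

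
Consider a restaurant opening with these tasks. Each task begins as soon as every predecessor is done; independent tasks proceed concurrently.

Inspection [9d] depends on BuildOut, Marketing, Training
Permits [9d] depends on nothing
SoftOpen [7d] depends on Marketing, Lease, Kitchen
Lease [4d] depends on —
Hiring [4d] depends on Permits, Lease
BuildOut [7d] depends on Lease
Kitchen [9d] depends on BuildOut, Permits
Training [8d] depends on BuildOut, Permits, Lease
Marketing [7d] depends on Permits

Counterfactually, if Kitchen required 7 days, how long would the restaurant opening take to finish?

Critical path before the change: Lease→BuildOut→Training→Inspection = 4+7+8+9 = 28 giving 28 days.
Kitchen has 1 day of float (longest path through it is 27).
No other chain overtakes it, so the finish is 28 days.

28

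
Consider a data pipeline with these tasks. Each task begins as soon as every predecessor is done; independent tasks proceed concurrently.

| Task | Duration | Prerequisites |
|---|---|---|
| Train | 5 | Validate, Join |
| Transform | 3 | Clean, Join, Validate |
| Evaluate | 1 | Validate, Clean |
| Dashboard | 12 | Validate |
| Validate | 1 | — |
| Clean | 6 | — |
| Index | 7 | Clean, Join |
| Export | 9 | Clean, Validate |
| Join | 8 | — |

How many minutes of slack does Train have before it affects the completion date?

2

Clean→Export = 6+9 = 15 sets the makespan at 15 minutes.
Train finishes as early as 13 and must finish by 15.
So Train can slip 15 − 13 = 2 minutes.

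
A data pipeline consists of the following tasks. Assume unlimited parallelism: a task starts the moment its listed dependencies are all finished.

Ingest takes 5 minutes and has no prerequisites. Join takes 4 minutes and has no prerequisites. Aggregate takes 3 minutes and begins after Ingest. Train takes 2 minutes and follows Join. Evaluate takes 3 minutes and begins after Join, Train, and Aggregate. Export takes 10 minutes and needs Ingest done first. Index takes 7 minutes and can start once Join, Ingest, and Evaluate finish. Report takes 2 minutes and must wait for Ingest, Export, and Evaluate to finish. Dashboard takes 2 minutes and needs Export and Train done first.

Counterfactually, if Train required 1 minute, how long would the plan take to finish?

The binding path is Ingest→Aggregate→Evaluate→Index = 5+3+3+7 = 18; finish at 18 minutes.
The longest path through Train is only 16 minutes, so Train has float 2.
No other chain overtakes it, so the finish is 18 minutes.

18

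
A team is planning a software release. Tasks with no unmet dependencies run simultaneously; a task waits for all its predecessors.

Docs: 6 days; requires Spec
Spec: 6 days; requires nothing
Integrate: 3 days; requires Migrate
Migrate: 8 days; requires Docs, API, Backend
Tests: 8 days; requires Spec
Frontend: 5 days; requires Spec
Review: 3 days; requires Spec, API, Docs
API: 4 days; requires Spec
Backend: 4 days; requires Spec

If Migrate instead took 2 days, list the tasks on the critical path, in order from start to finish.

Spec, Docs, Migrate, Integrate

Critical path before the change: Spec→Docs→Migrate→Integrate = 6+6+8+3 = 23 giving 23 days.
Since Migrate is critical, the -6 change carries straight to that chain (now 17 days).
The critical path is still Spec→Docs→Migrate→Integrate; finish is now 17 days.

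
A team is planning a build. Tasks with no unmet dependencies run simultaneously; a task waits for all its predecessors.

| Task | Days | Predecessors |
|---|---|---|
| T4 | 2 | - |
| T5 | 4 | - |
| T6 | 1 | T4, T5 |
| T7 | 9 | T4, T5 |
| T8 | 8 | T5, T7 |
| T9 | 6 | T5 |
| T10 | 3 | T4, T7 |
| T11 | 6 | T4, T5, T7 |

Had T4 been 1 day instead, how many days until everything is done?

The binding path is T5→T7→T8 = 4+9+8 = 21; finish at 21 days.
T4 is off the critical path — its longest chain is 19 days, giving 2 of slack.
The critical path is still T5→T7→T8; finish is now 21 days.

21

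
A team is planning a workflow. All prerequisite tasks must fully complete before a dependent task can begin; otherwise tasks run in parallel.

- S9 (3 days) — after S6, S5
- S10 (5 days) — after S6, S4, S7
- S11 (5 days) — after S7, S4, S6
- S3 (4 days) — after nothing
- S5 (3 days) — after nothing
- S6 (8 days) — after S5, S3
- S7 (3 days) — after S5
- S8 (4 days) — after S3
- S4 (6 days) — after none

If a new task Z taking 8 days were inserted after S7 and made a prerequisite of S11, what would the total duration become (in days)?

19

Originally the schedule takes 17 days.
With Z inserted, S11 now waits for max(S7, S4, S6, Z).
New critical path: S5→S7→Z→S11 = 3+3+8+5 = 19 ⇒ 19 days.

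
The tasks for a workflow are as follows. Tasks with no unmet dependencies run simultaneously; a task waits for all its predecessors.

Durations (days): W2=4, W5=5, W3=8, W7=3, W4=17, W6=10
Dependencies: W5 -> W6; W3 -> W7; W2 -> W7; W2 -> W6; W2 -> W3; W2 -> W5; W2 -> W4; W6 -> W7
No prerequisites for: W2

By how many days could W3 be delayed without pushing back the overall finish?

W2→W5→W6→W7 = 4+5+10+3 = 22 sets the makespan at 22 days.
W3 finishes as early as 12 and must finish by 19.
Float = 22 − 15 = 7.

7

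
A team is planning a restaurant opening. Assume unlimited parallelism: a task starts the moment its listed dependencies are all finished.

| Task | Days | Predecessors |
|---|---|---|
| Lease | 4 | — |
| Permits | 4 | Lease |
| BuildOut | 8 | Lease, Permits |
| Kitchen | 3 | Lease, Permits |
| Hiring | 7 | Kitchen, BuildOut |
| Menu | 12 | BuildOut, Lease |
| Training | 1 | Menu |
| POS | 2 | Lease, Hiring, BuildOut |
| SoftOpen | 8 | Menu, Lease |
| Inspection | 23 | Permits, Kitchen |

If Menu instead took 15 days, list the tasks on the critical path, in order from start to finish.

Baseline: Lease→Permits→BuildOut→Menu→SoftOpen = 4+4+8+12+8 = 36 → 36 days.
Since Menu is critical, the +3 change carries straight to that chain (now 39 days).
The critical path is still Lease→Permits→BuildOut→Menu→SoftOpen; finish is now 39 days.

Lease, Permits, BuildOut, Menu, SoftOpen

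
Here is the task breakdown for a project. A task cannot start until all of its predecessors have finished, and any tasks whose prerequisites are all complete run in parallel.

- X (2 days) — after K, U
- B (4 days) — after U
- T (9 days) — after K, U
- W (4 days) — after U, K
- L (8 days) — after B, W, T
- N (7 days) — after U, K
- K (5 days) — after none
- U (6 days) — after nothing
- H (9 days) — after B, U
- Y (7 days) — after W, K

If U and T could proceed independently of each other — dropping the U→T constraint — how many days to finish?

22

With the dependency in place, U→T→L = 6+9+8 = 23 sets the finish at 23 days.
Without U→T, T's earliest start moves from 6 to 5.
After: K→T→L = 5+9+8 = 22 → 22 days.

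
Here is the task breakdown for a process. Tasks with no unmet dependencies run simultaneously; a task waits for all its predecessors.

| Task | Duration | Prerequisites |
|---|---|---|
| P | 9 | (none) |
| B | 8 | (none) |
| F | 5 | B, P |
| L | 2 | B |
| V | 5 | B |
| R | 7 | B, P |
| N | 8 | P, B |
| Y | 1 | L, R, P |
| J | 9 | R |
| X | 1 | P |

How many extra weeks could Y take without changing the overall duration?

Critical path: P→R→J = 9+7+9 = 25, so the finish is 25 weeks.
The longest chain containing Y totals 17 weeks.
Float = 25 − 17 = 8.

8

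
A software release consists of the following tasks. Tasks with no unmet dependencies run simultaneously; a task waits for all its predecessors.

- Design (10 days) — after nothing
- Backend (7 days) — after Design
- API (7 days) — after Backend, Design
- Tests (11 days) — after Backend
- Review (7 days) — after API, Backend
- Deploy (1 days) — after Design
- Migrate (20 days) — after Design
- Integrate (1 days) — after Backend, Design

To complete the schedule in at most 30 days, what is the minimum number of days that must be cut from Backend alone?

Current finish: 31 days; target: 30.
Backend is on every critical path, so each day cut from Backend cuts the finish by one (this holds down to a finish of 30).
Need 31 − 30 = 1 day off Backend → Backend becomes 6 days, finish becomes 30.

1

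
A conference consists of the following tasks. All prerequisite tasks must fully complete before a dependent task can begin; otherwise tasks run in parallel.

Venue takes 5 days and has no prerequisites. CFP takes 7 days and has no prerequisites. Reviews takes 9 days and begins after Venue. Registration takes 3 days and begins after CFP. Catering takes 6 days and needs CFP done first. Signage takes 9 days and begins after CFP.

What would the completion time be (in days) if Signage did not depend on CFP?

With the dependency in place, CFP→Signage = 7+9 = 16 sets the finish at 16 days.
Without CFP→Signage, Signage's earliest start moves from 7 to 0.
After: Venue→Reviews = 5+9 = 14 → 14 days.

14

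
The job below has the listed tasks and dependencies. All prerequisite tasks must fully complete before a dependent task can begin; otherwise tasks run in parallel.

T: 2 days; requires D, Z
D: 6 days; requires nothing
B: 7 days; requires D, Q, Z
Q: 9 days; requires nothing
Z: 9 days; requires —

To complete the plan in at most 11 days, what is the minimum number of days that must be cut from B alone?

Current finish: 16 days; target: 11.
B is on every critical path, so each day cut from B cuts the finish by one (this holds down to a finish of 11).
Need 16 − 11 = 5 days off B → B becomes 2 days, finish becomes 11.

5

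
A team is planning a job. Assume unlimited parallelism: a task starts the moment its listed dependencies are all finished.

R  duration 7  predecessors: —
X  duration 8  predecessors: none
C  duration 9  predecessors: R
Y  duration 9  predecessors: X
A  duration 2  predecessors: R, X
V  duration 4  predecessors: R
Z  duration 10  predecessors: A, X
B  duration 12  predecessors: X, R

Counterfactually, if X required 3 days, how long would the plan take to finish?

Actual critical path: X→A→Z = 8+2+10 = 20 ⇒ 20 days.
X is on the critical path; changing it to 3 makes that path 15 days.
New critical path: R→A→Z = 7+2+10 = 19 ⇒ 19 days.

19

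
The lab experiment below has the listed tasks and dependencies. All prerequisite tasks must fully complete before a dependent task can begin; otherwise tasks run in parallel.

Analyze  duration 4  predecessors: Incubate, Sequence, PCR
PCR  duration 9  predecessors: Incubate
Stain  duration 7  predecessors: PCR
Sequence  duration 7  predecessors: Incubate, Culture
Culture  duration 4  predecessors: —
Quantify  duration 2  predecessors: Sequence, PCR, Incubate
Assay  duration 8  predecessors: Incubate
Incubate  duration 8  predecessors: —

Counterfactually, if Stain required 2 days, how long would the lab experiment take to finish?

Critical path before the change: Incubate→PCR→Stain = 8+9+7 = 24 giving 24 days.
Since Stain is critical, the -5 change carries straight to that chain (now 19 days).
The binding chain switches to Incubate→PCR→Analyze = 8+9+4 = 21; finish 21 days.

21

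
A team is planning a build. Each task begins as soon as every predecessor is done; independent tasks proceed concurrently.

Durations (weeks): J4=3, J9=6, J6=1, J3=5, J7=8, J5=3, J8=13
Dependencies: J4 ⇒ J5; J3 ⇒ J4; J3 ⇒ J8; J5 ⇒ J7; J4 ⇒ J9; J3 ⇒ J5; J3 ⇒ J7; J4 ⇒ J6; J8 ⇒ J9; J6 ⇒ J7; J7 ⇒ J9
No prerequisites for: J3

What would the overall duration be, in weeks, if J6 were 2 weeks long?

Critical path before the change: J3→J4→J5→J7→J9 = 5+3+3+8+6 = 25 giving 25 weeks.
The longest path through J6 is only 23 weeks, so J6 has float 2.
No other chain overtakes it, so the finish is 25 weeks.

25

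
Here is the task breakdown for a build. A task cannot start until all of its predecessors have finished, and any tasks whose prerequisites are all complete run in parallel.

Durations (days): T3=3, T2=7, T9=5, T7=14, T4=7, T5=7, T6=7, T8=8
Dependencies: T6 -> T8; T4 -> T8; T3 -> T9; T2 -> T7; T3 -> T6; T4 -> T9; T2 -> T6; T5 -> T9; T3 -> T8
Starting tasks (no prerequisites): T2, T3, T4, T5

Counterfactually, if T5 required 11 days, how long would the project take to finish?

22

Baseline: T2→T6→T8 = 7+7+8 = 22 → 22 days.
The longest path through T5 is only 12 days, so T5 has float 10.
No other chain overtakes it, so the finish is 22 days.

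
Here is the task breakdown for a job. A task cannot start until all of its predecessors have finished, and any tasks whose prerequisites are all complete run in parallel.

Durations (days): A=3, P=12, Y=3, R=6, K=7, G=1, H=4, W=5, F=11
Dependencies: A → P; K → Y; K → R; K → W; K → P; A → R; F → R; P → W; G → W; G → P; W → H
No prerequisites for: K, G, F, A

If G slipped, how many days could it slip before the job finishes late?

6

Critical path: K→P→W→H = 7+12+5+4 = 28, so the finish is 28 days.
The longest chain containing G totals 22 days.
Float = 28 − 22 = 6.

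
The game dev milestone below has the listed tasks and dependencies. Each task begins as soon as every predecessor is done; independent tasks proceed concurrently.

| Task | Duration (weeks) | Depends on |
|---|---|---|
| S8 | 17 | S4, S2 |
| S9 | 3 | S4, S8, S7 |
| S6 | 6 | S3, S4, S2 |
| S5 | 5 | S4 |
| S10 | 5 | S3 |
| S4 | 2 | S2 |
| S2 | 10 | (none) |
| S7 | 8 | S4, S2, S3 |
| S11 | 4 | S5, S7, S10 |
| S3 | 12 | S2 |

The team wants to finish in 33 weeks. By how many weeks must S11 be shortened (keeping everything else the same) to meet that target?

1

Current finish: 34 weeks; target: 33.
S11 is on every critical path, so each week cut from S11 cuts the finish by one (this holds down to a finish of 33).
Need 34 − 33 = 1 week off S11 → S11 becomes 3 weeks, finish becomes 33.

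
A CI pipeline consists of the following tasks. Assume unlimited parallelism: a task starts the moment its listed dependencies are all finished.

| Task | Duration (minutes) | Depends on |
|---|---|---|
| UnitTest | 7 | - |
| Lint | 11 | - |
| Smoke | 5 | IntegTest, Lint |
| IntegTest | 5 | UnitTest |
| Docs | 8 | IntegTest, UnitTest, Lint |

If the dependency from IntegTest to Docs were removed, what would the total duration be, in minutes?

19

Before: longest chain UnitTest→IntegTest→Docs = 7+5+8 = 20, finish 20.
Without IntegTest→Docs, Docs's earliest start moves from 12 to 11.
New critical path: Lint→Docs = 11+8 = 19 ⇒ 19 minutes.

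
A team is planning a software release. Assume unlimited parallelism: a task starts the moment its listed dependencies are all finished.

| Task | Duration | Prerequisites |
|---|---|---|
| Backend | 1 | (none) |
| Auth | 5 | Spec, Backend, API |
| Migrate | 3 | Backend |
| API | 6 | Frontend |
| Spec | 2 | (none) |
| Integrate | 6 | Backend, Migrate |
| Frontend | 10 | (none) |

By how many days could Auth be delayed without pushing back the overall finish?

Critical path: Frontend→API→Auth = 10+6+5 = 21, so the finish is 21 days.
The longest chain containing Auth totals 21 days.
So Auth can slip 21 − 21 = 0 days.

0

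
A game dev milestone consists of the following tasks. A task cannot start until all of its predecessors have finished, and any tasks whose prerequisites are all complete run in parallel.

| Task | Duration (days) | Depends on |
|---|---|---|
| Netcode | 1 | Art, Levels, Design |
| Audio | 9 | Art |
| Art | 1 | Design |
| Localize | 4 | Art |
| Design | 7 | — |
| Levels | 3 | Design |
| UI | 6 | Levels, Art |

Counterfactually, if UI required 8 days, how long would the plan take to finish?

18

As given, the longest chain is Design→Art→Audio = 7+1+9 = 17, so the finish is 17 days.
UI has 1 day of float (longest path through it is 16).
New critical path: Design→Levels→UI = 7+3+8 = 18 ⇒ 18 days.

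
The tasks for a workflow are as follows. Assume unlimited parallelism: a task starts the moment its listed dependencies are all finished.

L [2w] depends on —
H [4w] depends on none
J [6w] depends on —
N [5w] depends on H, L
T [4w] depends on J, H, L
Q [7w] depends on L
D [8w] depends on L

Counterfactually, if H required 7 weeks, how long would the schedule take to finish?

Critical path before the change: L→D = 2+8 = 10 giving 10 weeks.
H has 1 week of float (longest path through it is 9).
Now H→N = 7+5 = 12 is longest, so the finish becomes 12 weeks.

12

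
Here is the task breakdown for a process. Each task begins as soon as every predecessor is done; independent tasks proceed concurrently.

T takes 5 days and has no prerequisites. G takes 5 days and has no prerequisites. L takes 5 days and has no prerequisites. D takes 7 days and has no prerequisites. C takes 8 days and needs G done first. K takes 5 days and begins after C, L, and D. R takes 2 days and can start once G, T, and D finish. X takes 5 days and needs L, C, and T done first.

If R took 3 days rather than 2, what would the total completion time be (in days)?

As given, the longest chain is G→C→K = 5+8+5 = 18, so the finish is 18 days.
R is off the critical path — its longest chain is 9 days, giving 9 of slack.
No other chain overtakes it, so the finish is 18 days.

18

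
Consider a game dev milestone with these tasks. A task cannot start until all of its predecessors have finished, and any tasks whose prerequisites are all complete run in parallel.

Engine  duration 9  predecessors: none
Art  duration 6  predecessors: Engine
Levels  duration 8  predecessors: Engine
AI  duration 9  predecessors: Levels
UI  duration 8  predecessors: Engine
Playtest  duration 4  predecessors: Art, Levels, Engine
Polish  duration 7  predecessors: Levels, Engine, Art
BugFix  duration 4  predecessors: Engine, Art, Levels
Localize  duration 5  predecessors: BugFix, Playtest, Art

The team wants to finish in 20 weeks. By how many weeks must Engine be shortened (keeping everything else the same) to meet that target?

Current finish: 26 weeks; target: 20.
Engine is on every critical path, so each week cut from Engine cuts the finish by one (this holds down to a finish of 18).
Need 26 − 20 = 6 weeks off Engine → Engine becomes 3 weeks, finish becomes 20.

6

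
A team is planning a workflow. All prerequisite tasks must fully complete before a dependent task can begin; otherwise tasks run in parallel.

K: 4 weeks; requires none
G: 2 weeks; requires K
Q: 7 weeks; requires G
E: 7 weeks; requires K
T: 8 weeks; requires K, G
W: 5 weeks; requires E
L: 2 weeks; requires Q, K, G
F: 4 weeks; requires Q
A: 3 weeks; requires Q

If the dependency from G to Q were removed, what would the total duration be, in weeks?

With the dependency in place, K→G→Q→F = 4+2+7+4 = 17 sets the finish at 17 weeks.
Without G→Q, Q's earliest start moves from 6 to 0.
The longest chain is now K→E→W = 4+7+5 = 16, so the workflow takes 16 weeks.

16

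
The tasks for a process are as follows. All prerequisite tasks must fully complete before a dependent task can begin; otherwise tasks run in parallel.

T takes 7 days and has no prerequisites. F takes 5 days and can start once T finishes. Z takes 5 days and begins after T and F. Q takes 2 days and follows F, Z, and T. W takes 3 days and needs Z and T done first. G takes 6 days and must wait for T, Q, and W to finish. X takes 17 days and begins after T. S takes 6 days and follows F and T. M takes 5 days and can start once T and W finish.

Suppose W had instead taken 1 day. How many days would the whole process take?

Actual critical path: T→F→Z→W→G = 7+5+5+3+6 = 26 ⇒ 26 days.
Since W is critical, the -2 change carries straight to that chain (now 24 days).
New critical path: T→F→Z→Q→G = 7+5+5+2+6 = 25 ⇒ 25 days.

25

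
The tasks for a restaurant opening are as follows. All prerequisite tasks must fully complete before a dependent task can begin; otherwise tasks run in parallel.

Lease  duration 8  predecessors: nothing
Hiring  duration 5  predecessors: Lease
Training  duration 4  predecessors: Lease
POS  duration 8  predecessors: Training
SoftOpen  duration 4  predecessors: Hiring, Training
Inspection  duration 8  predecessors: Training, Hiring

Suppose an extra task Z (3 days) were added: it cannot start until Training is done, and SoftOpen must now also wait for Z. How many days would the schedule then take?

Originally the schedule takes 21 days.
With Z inserted, SoftOpen now waits for max(Hiring, Training, Z).
New critical path: Lease→Hiring→Inspection = 8+5+8 = 21 ⇒ 21 days.

21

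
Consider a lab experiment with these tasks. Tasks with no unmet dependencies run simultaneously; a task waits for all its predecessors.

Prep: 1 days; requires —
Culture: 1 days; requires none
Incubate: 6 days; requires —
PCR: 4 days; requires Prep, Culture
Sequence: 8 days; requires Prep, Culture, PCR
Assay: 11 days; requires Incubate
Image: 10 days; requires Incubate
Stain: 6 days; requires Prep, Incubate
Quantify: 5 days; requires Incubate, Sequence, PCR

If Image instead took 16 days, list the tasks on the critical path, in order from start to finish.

Incubate, Image

Critical path before the change: Prep→PCR→Sequence→Quantify = 1+4+8+5 = 18 giving 18 days.
Image has 2 days of float (longest path through it is 16).
Now Incubate→Image = 6+16 = 22 is longest, so the finish becomes 22 days.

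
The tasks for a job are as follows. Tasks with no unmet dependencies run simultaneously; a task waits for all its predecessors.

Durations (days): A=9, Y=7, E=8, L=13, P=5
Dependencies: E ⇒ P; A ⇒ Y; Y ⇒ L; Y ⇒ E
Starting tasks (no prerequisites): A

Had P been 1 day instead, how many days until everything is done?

29

As given, the longest chain is A→Y→E→P = 9+7+8+5 = 29, so the finish is 29 days.
P lies on that path, so at 1 day the path becomes 25 days.
The binding chain switches to A→Y→L = 9+7+13 = 29; finish 29 days.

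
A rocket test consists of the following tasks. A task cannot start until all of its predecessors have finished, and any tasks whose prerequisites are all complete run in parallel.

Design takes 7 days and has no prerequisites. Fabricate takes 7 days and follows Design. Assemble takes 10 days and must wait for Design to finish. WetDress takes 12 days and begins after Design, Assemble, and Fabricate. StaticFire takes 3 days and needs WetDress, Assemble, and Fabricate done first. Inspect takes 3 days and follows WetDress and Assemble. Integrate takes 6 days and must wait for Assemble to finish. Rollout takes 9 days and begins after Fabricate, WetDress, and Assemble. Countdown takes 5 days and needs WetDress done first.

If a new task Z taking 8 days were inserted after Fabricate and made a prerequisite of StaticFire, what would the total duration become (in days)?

Originally the plan takes 38 days.
With Z inserted, StaticFire now waits for max(WetDress, Assemble, Fabricate, Z).
New critical path: Design→Assemble→WetDress→Rollout = 7+10+12+9 = 38 ⇒ 38 days.

38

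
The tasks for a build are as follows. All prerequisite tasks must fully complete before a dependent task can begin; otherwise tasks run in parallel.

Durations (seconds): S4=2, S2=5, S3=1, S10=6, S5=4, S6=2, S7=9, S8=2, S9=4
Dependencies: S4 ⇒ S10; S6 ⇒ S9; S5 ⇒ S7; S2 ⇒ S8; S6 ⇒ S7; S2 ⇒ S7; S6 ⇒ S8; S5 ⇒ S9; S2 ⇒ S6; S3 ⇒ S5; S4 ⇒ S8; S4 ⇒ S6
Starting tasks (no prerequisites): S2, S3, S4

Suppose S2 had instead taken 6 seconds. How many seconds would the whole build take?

17

Baseline: S2→S6→S7 = 5+2+9 = 16 → 16 seconds.
Since S2 is critical, the +1 change carries straight to that chain (now 17 seconds).
No other chain overtakes it, so the finish is 17 seconds.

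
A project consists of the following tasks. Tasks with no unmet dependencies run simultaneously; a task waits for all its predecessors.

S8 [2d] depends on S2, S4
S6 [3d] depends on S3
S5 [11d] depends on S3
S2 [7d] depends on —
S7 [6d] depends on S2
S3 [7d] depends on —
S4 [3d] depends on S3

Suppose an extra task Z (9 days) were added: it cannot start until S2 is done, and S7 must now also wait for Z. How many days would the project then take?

22

Originally the project takes 18 days.
With Z inserted, S7 now waits for max(S2, Z).
New critical path: S2→Z→S7 = 7+9+6 = 22 ⇒ 22 days.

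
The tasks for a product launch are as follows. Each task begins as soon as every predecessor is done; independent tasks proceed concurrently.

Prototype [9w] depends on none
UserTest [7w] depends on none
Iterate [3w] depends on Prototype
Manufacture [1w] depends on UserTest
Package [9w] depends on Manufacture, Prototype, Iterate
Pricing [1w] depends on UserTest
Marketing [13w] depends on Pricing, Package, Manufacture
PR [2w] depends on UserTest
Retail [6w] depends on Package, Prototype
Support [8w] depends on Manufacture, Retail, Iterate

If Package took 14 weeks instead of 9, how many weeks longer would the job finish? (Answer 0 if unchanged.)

Baseline: Prototype→Iterate→Package→Retail→Support = 9+3+9+6+8 = 35 → 35 weeks.
Package is on the critical path; changing it to 14 makes that path 40 weeks.
That remains the longest chain; total 40 weeks.
Change in finish: 40 − 35 = +5 weeks.

5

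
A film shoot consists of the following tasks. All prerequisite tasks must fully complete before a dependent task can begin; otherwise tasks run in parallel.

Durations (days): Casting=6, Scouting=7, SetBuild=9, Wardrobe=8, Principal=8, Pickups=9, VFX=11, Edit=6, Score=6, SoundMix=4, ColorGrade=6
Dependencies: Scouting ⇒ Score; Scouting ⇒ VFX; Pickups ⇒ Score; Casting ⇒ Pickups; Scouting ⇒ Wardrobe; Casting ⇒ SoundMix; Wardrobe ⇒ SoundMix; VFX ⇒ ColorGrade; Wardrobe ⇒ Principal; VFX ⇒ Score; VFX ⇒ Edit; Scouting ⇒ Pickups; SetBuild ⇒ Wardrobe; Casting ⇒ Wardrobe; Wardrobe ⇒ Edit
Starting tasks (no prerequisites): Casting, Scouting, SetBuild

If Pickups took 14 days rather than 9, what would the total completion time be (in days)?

The binding path is SetBuild→Wardrobe→Principal = 9+8+8 = 25; finish at 25 days.
Pickups is off the critical path — its longest chain is 22 days, giving 3 of slack.
The binding chain switches to Scouting→Pickups→Score = 7+14+6 = 27; finish 27 days.

27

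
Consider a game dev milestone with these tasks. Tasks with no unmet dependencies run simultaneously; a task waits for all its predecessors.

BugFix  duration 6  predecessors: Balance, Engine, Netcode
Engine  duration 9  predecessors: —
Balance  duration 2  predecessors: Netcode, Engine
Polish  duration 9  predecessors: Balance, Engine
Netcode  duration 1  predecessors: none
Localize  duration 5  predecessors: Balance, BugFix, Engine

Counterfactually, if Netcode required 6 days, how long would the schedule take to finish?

The binding path is Engine→Balance→BugFix→Localize = 9+2+6+5 = 22; finish at 22 days.
Netcode has 8 days of float (longest path through it is 14).
That remains the longest chain; total 22 days.

22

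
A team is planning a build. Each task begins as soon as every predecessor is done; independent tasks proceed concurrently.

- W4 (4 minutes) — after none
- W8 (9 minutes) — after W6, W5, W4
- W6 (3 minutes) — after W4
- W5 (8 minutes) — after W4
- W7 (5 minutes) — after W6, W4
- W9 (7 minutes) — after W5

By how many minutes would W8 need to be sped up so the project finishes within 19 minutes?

Current finish: 21 minutes; target: 19.
W8 is on every critical path, so each minute cut from W8 cuts the finish by one (this holds down to a finish of 19).
Need 21 − 19 = 2 minutes off W8 → W8 becomes 7 minutes, finish becomes 19.

2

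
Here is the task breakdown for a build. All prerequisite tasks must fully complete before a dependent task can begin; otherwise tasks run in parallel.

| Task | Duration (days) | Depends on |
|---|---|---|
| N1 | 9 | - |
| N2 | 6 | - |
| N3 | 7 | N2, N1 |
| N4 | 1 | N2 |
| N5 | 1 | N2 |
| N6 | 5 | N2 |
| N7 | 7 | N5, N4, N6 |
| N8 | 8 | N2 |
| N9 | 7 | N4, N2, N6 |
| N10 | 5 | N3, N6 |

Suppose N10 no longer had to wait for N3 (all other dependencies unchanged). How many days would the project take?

Before: longest chain N1→N3→N10 = 9+7+5 = 21, finish 21.
Without N3→N10, N10's earliest start moves from 16 to 11.
After: N2→N6→N7 = 6+5+7 = 18 → 18 days.

18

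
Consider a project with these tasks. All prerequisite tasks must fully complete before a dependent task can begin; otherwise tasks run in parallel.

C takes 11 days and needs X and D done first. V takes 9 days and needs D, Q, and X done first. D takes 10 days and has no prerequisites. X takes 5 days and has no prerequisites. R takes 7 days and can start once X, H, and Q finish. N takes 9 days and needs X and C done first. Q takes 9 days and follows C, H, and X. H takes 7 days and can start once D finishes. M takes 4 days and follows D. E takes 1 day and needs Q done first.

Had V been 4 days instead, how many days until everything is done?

37

As given, the longest chain is D→C→Q→V = 10+11+9+9 = 39, so the finish is 39 days.
Since V is critical, the -5 change carries straight to that chain (now 34 days).
Now D→C→Q→R = 10+11+9+7 = 37 is longest, so the finish becomes 37 days.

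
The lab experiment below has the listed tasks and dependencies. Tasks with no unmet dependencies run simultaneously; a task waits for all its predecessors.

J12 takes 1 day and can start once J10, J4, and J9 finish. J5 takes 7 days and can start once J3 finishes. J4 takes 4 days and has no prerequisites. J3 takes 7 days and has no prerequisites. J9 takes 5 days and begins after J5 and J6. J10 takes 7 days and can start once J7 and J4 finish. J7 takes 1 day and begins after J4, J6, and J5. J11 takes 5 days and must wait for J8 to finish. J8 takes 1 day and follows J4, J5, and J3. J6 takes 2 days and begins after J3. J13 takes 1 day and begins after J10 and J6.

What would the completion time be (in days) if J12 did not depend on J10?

23

With the dependency in place, J3→J5→J7→J10→J12 = 7+7+1+7+1 = 23 sets the finish at 23 days.
Without J10→J12, J12's earliest start moves from 22 to 19.
After: J3→J5→J7→J10→J13 = 7+7+1+7+1 = 23 → 23 days.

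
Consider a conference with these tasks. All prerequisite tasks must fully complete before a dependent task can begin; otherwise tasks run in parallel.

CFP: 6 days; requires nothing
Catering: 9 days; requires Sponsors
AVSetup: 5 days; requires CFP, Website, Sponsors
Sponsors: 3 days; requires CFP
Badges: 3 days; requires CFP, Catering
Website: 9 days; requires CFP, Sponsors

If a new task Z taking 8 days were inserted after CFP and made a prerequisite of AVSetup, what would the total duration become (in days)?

Originally the project takes 23 days.
With Z inserted, AVSetup now waits for max(CFP, Website, Sponsors, Z).
New critical path: CFP→Sponsors→Website→AVSetup = 6+3+9+5 = 23 ⇒ 23 days.

23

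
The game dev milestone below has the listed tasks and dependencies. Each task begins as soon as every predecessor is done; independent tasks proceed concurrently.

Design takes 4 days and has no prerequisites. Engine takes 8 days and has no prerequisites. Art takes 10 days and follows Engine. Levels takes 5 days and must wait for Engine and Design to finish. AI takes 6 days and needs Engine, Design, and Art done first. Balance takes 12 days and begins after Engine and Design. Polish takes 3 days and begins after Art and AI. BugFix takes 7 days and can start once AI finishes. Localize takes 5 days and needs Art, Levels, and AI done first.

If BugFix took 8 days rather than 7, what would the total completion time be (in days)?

As given, the longest chain is Engine→Art→AI→BugFix = 8+10+6+7 = 31, so the finish is 31 days.
BugFix lies on that path, so at 8 days the path becomes 32 days.
No other chain overtakes it, so the finish is 32 days.

32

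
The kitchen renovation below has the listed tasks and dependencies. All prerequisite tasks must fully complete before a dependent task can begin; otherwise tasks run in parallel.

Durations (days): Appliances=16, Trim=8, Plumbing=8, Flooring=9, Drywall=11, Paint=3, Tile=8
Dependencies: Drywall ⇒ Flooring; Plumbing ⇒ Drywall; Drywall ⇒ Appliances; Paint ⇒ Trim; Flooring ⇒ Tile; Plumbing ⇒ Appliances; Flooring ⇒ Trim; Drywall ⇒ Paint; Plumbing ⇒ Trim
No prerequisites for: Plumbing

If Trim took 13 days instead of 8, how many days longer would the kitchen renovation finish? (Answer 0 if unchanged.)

5

The binding path is Plumbing→Drywall→Flooring→Trim = 8+11+9+8 = 36; finish at 36 days.
Trim lies on that path, so at 13 days the path becomes 41 days.
That remains the longest chain; total 41 days.
Change in finish: 41 − 36 = +5 days.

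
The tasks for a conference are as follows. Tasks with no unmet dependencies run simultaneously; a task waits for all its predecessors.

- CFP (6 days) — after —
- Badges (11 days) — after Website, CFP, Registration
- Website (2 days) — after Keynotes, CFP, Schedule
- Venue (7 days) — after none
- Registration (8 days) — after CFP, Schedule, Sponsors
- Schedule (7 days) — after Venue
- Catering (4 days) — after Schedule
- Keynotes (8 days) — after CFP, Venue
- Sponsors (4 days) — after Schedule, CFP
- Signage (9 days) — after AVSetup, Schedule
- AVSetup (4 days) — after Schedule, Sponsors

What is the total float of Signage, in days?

6

The longest chain is Venue→Schedule→Sponsors→Registration→Badges = 7+7+4+8+11 = 37; overall finish 37 days.
The longest chain containing Signage totals 31 days.
So Signage can slip 37 − 31 = 6 days.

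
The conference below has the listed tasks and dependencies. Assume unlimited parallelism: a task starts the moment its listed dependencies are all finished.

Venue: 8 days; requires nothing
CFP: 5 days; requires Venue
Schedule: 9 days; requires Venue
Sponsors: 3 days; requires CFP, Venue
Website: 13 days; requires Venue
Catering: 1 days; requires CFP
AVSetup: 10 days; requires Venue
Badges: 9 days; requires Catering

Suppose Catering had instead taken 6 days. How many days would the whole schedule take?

28

Critical path before the change: Venue→CFP→Catering→Badges = 8+5+1+9 = 23 giving 23 days.
Catering lies on that path, so at 6 days the path becomes 28 days.
The critical path is still Venue→CFP→Catering→Badges; finish is now 28 days.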